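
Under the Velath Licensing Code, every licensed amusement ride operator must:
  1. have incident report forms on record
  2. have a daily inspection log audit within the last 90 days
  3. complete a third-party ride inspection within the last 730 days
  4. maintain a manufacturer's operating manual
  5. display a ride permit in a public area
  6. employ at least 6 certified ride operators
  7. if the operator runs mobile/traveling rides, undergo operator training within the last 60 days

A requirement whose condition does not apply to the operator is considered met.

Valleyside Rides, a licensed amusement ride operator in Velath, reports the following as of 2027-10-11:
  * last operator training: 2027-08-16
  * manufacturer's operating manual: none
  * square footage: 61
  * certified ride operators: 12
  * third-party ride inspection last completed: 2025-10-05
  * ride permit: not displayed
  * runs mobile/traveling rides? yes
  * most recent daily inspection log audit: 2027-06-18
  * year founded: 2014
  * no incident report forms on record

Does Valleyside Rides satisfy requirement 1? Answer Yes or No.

1. incident report forms absent → not met

No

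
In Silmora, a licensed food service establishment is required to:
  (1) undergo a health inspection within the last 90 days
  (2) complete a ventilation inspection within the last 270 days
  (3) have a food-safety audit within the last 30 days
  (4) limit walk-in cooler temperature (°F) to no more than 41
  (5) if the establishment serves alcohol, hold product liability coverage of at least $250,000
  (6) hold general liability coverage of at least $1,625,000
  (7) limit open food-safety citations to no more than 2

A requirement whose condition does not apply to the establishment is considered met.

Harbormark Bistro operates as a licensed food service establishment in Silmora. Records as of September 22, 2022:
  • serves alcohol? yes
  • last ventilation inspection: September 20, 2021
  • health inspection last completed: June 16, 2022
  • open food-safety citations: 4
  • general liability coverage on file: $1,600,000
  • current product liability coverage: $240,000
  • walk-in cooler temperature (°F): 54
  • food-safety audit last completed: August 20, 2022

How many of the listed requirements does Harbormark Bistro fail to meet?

1. health inspection 98 days ago vs limit 90 → not met
2. ventilation inspection 367 days ago vs limit 270 → not met
3. food-safety audit 33 days ago vs limit 30 → not met
4. walk-in cooler temperature (°F) 54 > 41 → not met
5. condition 'serves alcohol' holds; product liability coverage $240,000 < $250,000 → not met
6. general liability coverage $1,600,000 < $1,625,000 → not met
7. open food-safety citations 4 > 2 → not met
Not met: 7 of 7

7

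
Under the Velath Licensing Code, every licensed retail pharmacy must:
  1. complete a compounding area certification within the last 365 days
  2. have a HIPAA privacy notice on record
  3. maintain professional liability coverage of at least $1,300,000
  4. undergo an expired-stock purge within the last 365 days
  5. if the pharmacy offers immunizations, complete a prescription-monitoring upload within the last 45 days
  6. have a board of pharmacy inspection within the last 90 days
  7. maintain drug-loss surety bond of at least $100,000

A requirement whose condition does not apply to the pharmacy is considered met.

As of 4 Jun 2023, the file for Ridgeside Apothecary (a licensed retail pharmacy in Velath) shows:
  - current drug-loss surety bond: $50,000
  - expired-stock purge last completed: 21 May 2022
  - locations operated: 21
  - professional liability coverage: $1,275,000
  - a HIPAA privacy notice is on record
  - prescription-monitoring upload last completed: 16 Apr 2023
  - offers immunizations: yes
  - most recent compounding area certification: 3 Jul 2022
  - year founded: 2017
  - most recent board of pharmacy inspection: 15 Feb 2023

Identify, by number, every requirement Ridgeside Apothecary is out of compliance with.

1. compounding area certification 336 days ago vs limit 365 → met
2. HIPAA privacy notice present → met
3. professional liability coverage $1,275,000 < $1,300,000 → not met
4. expired-stock purge 379 days ago vs limit 365 → not met
5. condition 'offers immunizations' holds; prescription-monitoring upload 49 days ago vs limit 45 → not met
6. board of pharmacy inspection 109 days ago vs limit 90 → not met
7. drug-loss surety bond $50,000 < $100,000 → not met
Not met: 3, 4, 5, 6, 7

3, 4, 5, 6, 7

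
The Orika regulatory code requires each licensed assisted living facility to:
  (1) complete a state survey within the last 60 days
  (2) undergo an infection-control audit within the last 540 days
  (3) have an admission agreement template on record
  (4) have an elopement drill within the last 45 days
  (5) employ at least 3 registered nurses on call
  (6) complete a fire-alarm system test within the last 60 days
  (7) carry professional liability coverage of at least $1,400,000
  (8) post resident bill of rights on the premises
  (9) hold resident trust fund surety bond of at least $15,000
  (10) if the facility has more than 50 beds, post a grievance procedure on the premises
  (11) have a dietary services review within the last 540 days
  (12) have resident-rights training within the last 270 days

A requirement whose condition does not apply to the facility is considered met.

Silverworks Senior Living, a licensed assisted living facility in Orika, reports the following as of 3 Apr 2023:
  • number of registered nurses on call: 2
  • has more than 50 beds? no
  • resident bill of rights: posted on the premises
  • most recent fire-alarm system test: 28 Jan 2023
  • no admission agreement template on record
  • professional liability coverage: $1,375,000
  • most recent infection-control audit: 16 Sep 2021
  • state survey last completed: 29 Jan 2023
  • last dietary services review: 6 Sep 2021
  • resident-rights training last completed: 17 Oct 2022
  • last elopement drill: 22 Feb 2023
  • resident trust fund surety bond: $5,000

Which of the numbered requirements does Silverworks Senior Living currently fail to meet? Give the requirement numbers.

1, 2, 3, 5, 6, 7, 9, 11

1. state survey 64 days ago vs limit 60 → not met
2. infection-control audit 564 days ago vs limit 540 → not met
3. admission agreement template absent → not met
4. elopement drill 40 days ago vs limit 45 → met
5. registered nurses on call 2 < 3 → not met
6. fire-alarm system test 65 days ago vs limit 60 → not met
7. professional liability coverage $1,375,000 < $1,400,000 → not met
8. resident bill of rights present → met
9. resident trust fund surety bond $5,000 < $15,000 → not met
10. condition 'has more than 50 beds' does not hold → requirement n/a → met
11. dietary services review 574 days ago vs limit 540 → not met
12. resident-rights training 168 days ago vs limit 270 → met
Not met: 1, 2, 3, 5, 6, 7, 9, 11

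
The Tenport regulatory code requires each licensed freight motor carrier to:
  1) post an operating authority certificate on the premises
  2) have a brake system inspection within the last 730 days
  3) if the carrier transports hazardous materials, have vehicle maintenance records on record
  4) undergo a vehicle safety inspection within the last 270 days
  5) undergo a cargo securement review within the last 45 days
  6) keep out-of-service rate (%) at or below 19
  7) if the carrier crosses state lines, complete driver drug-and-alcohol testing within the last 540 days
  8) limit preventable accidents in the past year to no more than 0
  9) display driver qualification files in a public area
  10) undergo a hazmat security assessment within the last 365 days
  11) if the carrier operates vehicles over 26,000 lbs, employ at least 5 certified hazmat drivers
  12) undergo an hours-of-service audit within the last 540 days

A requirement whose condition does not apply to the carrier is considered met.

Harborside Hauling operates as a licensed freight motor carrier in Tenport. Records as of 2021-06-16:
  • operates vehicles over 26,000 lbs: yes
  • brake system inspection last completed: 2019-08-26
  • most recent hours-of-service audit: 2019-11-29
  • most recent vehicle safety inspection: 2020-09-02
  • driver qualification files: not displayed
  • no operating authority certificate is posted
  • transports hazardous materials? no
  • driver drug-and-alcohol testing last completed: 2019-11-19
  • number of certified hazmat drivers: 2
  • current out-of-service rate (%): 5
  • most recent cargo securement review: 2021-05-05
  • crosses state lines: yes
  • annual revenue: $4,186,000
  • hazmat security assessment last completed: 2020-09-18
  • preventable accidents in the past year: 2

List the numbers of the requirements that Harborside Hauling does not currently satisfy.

1. operating authority certificate absent → not met
2. brake system inspection 660 days ago vs limit 730 → met
3. condition 'transports hazardous materials' does not hold → requirement n/a → met
4. vehicle safety inspection 287 days ago vs limit 270 → not met
5. cargo securement review 42 days ago vs limit 45 → met
6. out-of-service rate (%) 5 ≤ 19 → met
7. condition 'crosses state lines' holds; driver drug-and-alcohol testing 575 days ago vs limit 540 → not met
8. preventable accidents in the past year 2 > 0 → not met
9. driver qualification files absent → not met
10. hazmat security assessment 271 days ago vs limit 365 → met
11. condition 'operates vehicles over 26,000 lbs' holds; certified hazmat drivers 2 < 5 → not met
12. hours-of-service audit 565 days ago vs limit 540 → not met
Not met: 1, 4, 7, 8, 9, 11, 12

1, 4, 7, 8, 9, 11, 12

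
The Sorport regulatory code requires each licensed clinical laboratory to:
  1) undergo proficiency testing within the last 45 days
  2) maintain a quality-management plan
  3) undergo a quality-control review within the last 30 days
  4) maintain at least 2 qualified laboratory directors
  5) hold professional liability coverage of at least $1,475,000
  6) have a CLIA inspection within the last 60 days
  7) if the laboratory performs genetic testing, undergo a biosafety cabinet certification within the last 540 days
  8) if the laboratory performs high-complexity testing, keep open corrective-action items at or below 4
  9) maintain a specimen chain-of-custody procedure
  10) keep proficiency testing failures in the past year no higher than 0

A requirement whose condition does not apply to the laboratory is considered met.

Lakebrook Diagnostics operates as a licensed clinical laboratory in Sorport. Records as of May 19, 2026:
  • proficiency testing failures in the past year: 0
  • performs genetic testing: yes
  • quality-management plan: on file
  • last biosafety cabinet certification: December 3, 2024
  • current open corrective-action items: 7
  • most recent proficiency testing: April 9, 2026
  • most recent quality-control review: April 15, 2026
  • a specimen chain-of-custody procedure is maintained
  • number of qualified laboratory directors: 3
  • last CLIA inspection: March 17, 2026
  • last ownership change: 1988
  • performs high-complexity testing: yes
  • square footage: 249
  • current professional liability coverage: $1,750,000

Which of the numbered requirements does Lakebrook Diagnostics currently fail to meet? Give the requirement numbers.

1. proficiency testing 40 days ago vs limit 45 → met
2. quality-management plan present → met
3. quality-control review 34 days ago vs limit 30 → not met
4. qualified laboratory directors 3 ≥ 2 → met
5. professional liability coverage $1,750,000 ≥ $1,475,000 → met
6. CLIA inspection 63 days ago vs limit 60 → not met
7. condition 'performs genetic testing' holds; biosafety cabinet certification 532 days ago vs limit 540 → met
8. condition 'performs high-complexity testing' holds; open corrective-action items 7 > 4 → not met
9. specimen chain-of-custody procedure present → met
10. proficiency testing failures in the past year 0 ≤ 0 → met
Not met: 3, 6, 8

3, 6, 8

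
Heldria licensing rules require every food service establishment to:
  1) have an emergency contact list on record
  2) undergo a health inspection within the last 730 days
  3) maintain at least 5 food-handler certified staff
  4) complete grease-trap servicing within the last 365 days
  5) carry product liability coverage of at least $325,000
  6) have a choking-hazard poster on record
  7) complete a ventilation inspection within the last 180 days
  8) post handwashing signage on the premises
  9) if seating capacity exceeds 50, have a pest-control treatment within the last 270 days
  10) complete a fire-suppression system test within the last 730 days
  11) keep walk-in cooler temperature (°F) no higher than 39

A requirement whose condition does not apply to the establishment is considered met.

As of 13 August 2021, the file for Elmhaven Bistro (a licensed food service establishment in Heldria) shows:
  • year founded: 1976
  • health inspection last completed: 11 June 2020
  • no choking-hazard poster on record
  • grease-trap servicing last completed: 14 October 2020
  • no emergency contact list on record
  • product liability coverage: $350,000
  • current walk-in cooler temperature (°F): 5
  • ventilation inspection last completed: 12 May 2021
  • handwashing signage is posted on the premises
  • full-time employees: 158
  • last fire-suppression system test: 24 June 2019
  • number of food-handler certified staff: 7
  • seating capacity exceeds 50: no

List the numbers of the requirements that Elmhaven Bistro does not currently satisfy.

1, 6, 10

1. emergency contact list absent → not met
2. health inspection 428 days ago vs limit 730 → met
3. food-handler certified staff 7 ≥ 5 → met
4. grease-trap servicing 303 days ago vs limit 365 → met
5. product liability coverage $350,000 ≥ $325,000 → met
6. choking-hazard poster absent → not met
7. ventilation inspection 93 days ago vs limit 180 → met
8. handwashing signage present → met
9. condition 'seating capacity exceeds 50' does not hold → requirement n/a → met
10. fire-suppression system test 781 days ago vs limit 730 → not met
11. walk-in cooler temperature (°F) 5 ≤ 39 → met
Not met: 1, 6, 10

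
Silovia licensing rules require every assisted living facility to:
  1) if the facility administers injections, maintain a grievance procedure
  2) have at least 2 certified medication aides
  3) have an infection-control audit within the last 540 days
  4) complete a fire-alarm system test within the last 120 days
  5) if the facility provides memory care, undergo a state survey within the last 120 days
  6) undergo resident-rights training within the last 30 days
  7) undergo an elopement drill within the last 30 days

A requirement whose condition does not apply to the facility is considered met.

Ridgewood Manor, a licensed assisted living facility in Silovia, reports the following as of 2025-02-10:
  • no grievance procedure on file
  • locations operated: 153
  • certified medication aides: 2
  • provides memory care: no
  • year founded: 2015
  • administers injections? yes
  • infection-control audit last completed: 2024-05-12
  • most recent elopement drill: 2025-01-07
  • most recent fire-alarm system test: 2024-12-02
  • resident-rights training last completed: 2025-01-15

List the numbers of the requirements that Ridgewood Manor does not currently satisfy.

1, 7

1. condition 'administers injections' holds; grievance procedure absent → not met
2. certified medication aides 2 ≥ 2 → met
3. infection-control audit 274 days ago vs limit 540 → met
4. fire-alarm system test 70 days ago vs limit 120 → met
5. condition 'provides memory care' does not hold → requirement n/a → met
6. resident-rights training 26 days ago vs limit 30 → met
7. elopement drill 34 days ago vs limit 30 → not met
Not met: 1, 7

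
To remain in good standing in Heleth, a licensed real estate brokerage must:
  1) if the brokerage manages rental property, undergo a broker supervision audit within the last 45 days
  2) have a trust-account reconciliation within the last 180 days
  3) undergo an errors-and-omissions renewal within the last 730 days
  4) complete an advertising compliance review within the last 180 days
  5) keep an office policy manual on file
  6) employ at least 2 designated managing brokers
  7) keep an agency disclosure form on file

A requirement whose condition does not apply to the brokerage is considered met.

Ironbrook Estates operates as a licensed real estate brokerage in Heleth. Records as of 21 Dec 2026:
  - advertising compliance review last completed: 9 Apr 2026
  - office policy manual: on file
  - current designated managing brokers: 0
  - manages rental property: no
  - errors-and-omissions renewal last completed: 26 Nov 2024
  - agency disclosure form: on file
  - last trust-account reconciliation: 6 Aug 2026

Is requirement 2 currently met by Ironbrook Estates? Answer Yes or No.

2. trust-account reconciliation 137 days ago vs limit 180 → met

Yes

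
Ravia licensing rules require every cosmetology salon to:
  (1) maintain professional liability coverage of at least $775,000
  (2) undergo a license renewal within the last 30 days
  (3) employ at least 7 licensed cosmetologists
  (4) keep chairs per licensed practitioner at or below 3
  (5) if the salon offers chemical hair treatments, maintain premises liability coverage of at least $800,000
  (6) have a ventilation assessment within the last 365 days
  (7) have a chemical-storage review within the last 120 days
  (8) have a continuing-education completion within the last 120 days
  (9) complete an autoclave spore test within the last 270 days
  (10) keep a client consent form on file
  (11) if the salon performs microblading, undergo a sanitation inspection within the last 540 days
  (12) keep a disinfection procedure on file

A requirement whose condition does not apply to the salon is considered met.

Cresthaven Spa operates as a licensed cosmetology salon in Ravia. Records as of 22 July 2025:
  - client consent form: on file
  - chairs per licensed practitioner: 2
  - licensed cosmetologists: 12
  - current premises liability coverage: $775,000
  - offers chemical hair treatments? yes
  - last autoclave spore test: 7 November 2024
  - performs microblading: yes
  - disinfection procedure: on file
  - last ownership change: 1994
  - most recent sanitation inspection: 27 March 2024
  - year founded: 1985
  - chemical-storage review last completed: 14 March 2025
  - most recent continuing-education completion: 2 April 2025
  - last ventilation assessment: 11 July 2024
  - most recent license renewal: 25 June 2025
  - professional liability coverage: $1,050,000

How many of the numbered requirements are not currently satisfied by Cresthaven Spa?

1. professional liability coverage $1,050,000 ≥ $775,000 → met
2. license renewal 27 days ago vs limit 30 → met
3. licensed cosmetologists 12 ≥ 7 → met
4. chairs per licensed practitioner 2 ≤ 3 → met
5. condition 'offers chemical hair treatments' holds; premises liability coverage $775,000 < $800,000 → not met
6. ventilation assessment 376 days ago vs limit 365 → not met
7. chemical-storage review 130 days ago vs limit 120 → not met
8. continuing-education completion 111 days ago vs limit 120 → met
9. autoclave spore test 257 days ago vs limit 270 → met
10. client consent form present → met
11. condition 'performs microblading' holds; sanitation inspection 482 days ago vs limit 540 → met
12. disinfection procedure present → met
Not met: 3 of 12

3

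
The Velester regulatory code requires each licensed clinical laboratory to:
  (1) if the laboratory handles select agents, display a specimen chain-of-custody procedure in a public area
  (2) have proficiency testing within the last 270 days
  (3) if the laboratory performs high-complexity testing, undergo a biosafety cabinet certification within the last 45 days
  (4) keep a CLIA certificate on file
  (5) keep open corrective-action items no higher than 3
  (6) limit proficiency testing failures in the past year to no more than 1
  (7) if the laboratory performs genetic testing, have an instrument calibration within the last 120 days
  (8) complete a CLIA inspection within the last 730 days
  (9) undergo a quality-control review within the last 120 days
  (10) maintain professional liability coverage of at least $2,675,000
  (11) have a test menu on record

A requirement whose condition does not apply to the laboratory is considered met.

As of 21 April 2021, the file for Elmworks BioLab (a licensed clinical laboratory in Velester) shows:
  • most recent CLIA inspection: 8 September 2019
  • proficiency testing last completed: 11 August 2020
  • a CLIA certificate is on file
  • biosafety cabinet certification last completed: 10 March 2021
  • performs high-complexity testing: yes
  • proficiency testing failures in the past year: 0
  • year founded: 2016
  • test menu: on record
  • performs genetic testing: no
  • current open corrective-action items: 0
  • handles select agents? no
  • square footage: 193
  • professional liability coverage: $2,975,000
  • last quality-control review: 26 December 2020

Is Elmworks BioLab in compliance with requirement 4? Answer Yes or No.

4. CLIA certificate present → met

Yes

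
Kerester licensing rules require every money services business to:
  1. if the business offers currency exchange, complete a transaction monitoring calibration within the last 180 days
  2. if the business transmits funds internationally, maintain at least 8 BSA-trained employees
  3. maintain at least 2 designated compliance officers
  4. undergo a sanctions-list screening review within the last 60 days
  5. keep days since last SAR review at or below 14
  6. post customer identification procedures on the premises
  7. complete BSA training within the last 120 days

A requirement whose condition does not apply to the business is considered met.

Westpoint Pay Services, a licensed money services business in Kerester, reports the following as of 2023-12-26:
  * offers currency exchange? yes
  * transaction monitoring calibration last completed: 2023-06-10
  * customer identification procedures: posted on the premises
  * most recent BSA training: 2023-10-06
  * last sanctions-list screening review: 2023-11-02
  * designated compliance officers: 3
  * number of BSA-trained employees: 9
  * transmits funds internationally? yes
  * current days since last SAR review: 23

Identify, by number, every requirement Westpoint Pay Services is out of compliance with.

1, 5

1. condition 'offers currency exchange' holds; transaction monitoring calibration 199 days ago vs limit 180 → not met
2. condition 'transmits funds internationally' holds; BSA-trained employees 9 ≥ 8 → met
3. designated compliance officers 3 ≥ 2 → met
4. sanctions-list screening review 54 days ago vs limit 60 → met
5. days since last SAR review 23 > 14 → not met
6. customer identification procedures present → met
7. BSA training 81 days ago vs limit 120 → met
Not met: 1, 5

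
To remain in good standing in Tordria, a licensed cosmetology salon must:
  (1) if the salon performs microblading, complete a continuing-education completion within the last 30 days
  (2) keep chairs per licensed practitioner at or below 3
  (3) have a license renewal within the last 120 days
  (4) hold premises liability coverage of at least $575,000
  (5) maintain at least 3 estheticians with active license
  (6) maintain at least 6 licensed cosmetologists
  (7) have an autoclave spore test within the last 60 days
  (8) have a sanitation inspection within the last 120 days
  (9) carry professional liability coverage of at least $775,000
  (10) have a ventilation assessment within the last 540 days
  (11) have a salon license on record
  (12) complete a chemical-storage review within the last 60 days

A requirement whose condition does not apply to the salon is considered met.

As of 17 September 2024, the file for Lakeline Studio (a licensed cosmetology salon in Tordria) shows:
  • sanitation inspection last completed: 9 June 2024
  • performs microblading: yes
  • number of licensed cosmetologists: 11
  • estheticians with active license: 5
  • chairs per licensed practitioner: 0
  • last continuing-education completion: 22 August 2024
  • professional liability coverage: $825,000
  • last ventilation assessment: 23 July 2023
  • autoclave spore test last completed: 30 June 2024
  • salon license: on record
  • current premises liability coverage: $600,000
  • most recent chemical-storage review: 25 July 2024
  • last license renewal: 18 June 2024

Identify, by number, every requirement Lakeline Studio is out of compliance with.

1. condition 'performs microblading' holds; continuing-education completion 26 days ago vs limit 30 → met
2. chairs per licensed practitioner 0 ≤ 3 → met
3. license renewal 91 days ago vs limit 120 → met
4. premises liability coverage $600,000 ≥ $575,000 → met
5. estheticians with active license 5 ≥ 3 → met
6. licensed cosmetologists 11 ≥ 6 → met
7. autoclave spore test 79 days ago vs limit 60 → not met
8. sanitation inspection 100 days ago vs limit 120 → met
9. professional liability coverage $825,000 ≥ $775,000 → met
10. ventilation assessment 422 days ago vs limit 540 → met
11. salon license present → met
12. chemical-storage review 54 days ago vs limit 60 → met
Not met: 7

7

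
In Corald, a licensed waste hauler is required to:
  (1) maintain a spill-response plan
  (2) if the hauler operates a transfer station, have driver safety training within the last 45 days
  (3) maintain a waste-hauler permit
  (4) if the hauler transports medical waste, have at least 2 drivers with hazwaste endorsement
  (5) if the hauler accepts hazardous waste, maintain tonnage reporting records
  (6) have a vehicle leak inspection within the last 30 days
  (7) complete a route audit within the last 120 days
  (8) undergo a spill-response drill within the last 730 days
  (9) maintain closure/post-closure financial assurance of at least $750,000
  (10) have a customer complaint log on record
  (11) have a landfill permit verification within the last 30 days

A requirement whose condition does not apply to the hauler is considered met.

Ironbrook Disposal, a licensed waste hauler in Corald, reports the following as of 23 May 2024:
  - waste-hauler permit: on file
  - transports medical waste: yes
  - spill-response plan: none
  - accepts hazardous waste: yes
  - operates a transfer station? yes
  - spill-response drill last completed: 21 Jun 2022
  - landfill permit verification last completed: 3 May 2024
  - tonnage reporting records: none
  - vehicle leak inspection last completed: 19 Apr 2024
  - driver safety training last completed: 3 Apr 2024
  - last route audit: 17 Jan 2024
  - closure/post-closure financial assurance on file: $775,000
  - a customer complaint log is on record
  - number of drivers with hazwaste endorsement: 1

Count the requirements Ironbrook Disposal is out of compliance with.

6

1. spill-response plan absent → not met
2. condition 'operates a transfer station' holds; driver safety training 50 days ago vs limit 45 → not met
3. waste-hauler permit present → met
4. condition 'transports medical waste' holds; drivers with hazwaste endorsement 1 < 2 → not met
5. condition 'accepts hazardous waste' holds; tonnage reporting records absent → not met
6. vehicle leak inspection 34 days ago vs limit 30 → not met
7. route audit 127 days ago vs limit 120 → not met
8. spill-response drill 702 days ago vs limit 730 → met
9. closure/post-closure financial assurance $775,000 ≥ $750,000 → met
10. customer complaint log present → met
11. landfill permit verification 20 days ago vs limit 30 → met
Not met: 6 of 11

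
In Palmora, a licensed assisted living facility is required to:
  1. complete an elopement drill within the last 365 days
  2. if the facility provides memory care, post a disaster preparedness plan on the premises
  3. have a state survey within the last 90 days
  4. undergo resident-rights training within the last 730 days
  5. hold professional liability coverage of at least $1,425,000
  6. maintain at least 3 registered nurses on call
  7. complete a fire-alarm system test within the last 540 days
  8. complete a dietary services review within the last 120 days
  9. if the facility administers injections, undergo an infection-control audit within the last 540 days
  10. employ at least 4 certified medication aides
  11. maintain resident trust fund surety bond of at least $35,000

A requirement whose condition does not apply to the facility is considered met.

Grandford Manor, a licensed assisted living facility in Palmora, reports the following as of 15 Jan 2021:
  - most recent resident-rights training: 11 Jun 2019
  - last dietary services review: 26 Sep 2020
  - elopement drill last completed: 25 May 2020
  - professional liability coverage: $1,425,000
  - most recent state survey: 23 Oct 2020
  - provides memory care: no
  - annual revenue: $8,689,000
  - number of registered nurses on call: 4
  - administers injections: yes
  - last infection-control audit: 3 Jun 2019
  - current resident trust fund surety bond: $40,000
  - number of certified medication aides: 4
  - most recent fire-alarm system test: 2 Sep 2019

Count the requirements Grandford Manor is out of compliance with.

1

1. elopement drill 235 days ago vs limit 365 → met
2. condition 'provides memory care' does not hold → requirement n/a → met
3. state survey 84 days ago vs limit 90 → met
4. resident-rights training 584 days ago vs limit 730 → met
5. professional liability coverage $1,425,000 ≥ $1,425,000 → met
6. registered nurses on call 4 ≥ 3 → met
7. fire-alarm system test 501 days ago vs limit 540 → met
8. dietary services review 111 days ago vs limit 120 → met
9. condition 'administers injections' holds; infection-control audit 592 days ago vs limit 540 → not met
10. certified medication aides 4 ≥ 4 → met
11. resident trust fund surety bond $40,000 ≥ $35,000 → met
Not met: 1 of 11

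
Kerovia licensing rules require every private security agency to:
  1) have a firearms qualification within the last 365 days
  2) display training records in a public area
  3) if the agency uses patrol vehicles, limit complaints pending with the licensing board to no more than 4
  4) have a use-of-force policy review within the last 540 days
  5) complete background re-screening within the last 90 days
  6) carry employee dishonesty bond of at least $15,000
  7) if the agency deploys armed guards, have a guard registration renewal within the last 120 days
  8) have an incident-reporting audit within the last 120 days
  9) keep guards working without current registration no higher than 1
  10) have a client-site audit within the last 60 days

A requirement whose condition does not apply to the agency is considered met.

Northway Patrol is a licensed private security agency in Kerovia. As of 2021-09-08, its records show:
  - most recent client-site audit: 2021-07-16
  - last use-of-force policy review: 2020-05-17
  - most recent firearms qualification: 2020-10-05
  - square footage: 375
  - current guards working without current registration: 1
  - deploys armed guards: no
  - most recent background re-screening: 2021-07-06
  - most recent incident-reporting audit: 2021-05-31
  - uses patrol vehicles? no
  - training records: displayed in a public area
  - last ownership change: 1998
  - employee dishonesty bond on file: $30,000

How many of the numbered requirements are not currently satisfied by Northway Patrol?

1. firearms qualification 338 days ago vs limit 365 → met
2. training records present → met
3. condition 'uses patrol vehicles' does not hold → requirement n/a → met
4. use-of-force policy review 479 days ago vs limit 540 → met
5. background re-screening 64 days ago vs limit 90 → met
6. employee dishonesty bond $30,000 ≥ $15,000 → met
7. condition 'deploys armed guards' does not hold → requirement n/a → met
8. incident-reporting audit 100 days ago vs limit 120 → met
9. guards working without current registration 1 ≤ 1 → met
10. client-site audit 54 days ago vs limit 60 → met
Not met: 0 of 10

0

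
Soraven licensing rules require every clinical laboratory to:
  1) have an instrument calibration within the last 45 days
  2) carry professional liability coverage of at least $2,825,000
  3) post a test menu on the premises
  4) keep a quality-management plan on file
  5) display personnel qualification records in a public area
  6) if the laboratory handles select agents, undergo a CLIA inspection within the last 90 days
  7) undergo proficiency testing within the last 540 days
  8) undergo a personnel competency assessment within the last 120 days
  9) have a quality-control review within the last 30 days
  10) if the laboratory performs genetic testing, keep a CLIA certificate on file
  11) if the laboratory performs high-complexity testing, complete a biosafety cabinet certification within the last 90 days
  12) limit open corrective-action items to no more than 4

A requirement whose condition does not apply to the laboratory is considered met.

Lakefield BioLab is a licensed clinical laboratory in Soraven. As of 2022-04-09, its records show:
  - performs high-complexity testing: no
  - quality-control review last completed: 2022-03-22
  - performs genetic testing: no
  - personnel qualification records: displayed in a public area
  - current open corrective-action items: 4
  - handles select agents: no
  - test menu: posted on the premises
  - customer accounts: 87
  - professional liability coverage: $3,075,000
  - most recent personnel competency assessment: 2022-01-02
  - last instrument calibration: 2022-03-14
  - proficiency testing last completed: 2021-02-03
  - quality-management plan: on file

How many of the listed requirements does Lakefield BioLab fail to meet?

1. instrument calibration 26 days ago vs limit 45 → met
2. professional liability coverage $3,075,000 ≥ $2,825,000 → met
3. test menu present → met
4. quality-management plan present → met
5. personnel qualification records present → met
6. condition 'handles select agents' does not hold → requirement n/a → met
7. proficiency testing 430 days ago vs limit 540 → met
8. personnel competency assessment 97 days ago vs limit 120 → met
9. quality-control review 18 days ago vs limit 30 → met
10. condition 'performs genetic testing' does not hold → requirement n/a → met
11. condition 'performs high-complexity testing' does not hold → requirement n/a → met
12. open corrective-action items 4 ≤ 4 → met
Not met: 0 of 12

0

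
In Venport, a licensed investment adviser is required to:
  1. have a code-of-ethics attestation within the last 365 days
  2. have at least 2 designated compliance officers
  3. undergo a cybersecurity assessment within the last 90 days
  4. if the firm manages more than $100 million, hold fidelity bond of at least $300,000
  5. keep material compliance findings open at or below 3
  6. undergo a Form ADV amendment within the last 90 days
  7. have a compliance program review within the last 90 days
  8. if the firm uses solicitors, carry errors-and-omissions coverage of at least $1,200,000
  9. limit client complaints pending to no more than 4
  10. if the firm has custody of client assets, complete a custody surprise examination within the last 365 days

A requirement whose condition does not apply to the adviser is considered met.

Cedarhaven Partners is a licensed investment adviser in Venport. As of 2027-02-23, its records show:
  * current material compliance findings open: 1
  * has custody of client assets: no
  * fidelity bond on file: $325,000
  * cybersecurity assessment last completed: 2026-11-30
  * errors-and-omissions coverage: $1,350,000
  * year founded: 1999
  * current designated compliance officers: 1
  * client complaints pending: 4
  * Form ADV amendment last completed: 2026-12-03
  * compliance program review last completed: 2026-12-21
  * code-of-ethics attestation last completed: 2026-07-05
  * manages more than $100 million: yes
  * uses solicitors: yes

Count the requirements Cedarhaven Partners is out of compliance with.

1

1. code-of-ethics attestation 233 days ago vs limit 365 → met
2. designated compliance officers 1 < 2 → not met
3. cybersecurity assessment 85 days ago vs limit 90 → met
4. condition 'manages more than $100 million' holds; fidelity bond $325,000 ≥ $300,000 → met
5. material compliance findings open 1 ≤ 3 → met
6. Form ADV amendment 82 days ago vs limit 90 → met
7. compliance program review 64 days ago vs limit 90 → met
8. condition 'uses solicitors' holds; errors-and-omissions coverage $1,350,000 ≥ $1,200,000 → met
9. client complaints pending 4 ≤ 4 → met
10. condition 'has custody of client assets' does not hold → requirement n/a → met
Not met: 1 of 10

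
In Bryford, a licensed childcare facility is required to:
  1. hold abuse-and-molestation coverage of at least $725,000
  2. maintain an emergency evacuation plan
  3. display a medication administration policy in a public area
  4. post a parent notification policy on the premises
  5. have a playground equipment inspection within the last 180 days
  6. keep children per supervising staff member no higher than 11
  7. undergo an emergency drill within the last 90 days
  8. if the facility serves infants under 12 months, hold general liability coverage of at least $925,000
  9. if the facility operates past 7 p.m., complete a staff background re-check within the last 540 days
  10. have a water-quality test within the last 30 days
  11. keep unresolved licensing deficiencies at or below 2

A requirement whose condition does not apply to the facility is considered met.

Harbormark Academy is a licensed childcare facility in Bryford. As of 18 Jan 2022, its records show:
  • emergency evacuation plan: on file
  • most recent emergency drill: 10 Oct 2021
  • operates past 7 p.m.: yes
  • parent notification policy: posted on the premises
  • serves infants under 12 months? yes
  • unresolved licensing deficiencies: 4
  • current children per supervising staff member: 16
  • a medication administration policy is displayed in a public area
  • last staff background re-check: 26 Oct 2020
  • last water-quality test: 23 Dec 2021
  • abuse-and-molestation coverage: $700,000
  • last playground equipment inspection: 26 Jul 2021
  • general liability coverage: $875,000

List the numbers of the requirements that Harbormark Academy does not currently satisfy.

1, 6, 7, 8, 11

1. abuse-and-molestation coverage $700,000 < $725,000 → not met
2. emergency evacuation plan present → met
3. medication administration policy present → met
4. parent notification policy present → met
5. playground equipment inspection 176 days ago vs limit 180 → met
6. children per supervising staff member 16 > 11 → not met
7. emergency drill 100 days ago vs limit 90 → not met
8. condition 'serves infants under 12 months' holds; general liability coverage $875,000 < $925,000 → not met
9. condition 'operates past 7 p.m.' holds; staff background re-check 449 days ago vs limit 540 → met
10. water-quality test 26 days ago vs limit 30 → met
11. unresolved licensing deficiencies 4 > 2 → not met
Not met: 1, 6, 7, 8, 11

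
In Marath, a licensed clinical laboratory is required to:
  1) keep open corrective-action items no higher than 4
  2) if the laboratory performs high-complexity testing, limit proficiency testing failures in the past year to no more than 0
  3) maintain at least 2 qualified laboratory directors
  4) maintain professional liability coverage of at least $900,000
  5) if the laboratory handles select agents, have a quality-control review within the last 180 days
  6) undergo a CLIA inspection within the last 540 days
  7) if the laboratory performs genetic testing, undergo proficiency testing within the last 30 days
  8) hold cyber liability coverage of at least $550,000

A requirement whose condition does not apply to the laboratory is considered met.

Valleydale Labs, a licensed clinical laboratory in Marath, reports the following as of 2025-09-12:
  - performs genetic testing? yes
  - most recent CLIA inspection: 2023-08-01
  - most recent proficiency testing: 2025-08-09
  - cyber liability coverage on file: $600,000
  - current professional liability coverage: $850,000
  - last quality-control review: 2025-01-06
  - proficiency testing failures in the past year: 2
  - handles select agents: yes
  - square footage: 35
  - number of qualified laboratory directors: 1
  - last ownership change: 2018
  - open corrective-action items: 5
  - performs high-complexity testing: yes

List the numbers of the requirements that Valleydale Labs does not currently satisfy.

1, 2, 3, 4, 5, 6, 7

1. open corrective-action items 5 > 4 → not met
2. condition 'performs high-complexity testing' holds; proficiency testing failures in the past year 2 > 0 → not met
3. qualified laboratory directors 1 < 2 → not met
4. professional liability coverage $850,000 < $900,000 → not met
5. condition 'handles select agents' holds; quality-control review 249 days ago vs limit 180 → not met
6. CLIA inspection 773 days ago vs limit 540 → not met
7. condition 'performs genetic testing' holds; proficiency testing 34 days ago vs limit 30 → not met
8. cyber liability coverage $600,000 ≥ $550,000 → met
Not met: 1, 2, 3, 4, 5, 6, 7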